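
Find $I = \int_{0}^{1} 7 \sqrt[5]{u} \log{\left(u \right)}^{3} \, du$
$- \frac{4375}{216}$

Begin with the known integral
$$J(a) = \int_{0}^{1} 7 u^{a} \, du = \frac{7}{a + 1}.$$

Differentiating under the integral sign brings down a factor of $\ln u$:
$$\frac{dJ}{da} = \int_{0}^{1} 7 u^{a} \log{\left(u \right)} \, du = - \frac{7}{\left(a + 1\right)^{2}}.$$

Repeating $3$ times in total — each differentiation brings down another $\ln u$ — gives
$$\frac{d^{3}J}{da^{3}} = \int_{0}^{1} 7 u^{a} \log{\left(u \right)}^{3} \, du = - \frac{42}{\left(a + 1\right)^{4}},$$
and the integrand here is exactly the target integrand, so $I = - \frac{42}{\left(a + 1\right)^{4}}$.

Setting $a = \frac{1}{5}$:
$$I = - \frac{4375}{216}.$$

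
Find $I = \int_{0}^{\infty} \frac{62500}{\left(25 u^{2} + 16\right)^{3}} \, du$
$\frac{9375 \pi}{4096}$

Start from the standard arctangent integral
$$J(a) = \int_{0}^{\infty} \frac{4}{a^{2} + u^{2}} \, du = \frac{2 \pi}{a}.$$

Differentiating under the integral sign with respect to $a$,
$$\frac{dJ}{da} = \int_{0}^{\infty} - \frac{8 a}{\left(a^{2} + u^{2}\right)^{2}} \, du = - \frac{2 \pi}{a^{2}},$$
so $\int_{0}^{\infty} \frac{4}{\left(a^{2} + u^{2}\right)^{2}} \, du = \frac{\pi}{a^{3}}$.

Repeating — each differentiation of $1/(u^2+a^2)^j$ produces $-2ja/(u^2+a^2)^{j+1}$ — and dividing through by $-2ja$ at each step yields, after $2$ differentiations in total,
$$\int_{0}^{\infty} \frac{4}{\left(a^{2} + u^{2}\right)^{3}} \, du = \frac{3 \pi}{4 a^{5}}.$$

Setting $a = \frac{4}{5}$:
$$I = \frac{9375 \pi}{4096}.$$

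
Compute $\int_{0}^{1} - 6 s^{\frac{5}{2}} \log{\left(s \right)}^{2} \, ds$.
$- \frac{96}{343}$

Consider the simpler parametrised integral
$$J(a) = \int_{0}^{1} - 6 s^{a} \, ds = - \frac{6}{a + 1}.$$

Differentiating under the integral sign brings down a factor of $\ln s$:
$$\frac{dJ}{da} = \int_{0}^{1} - 6 s^{a} \log{\left(s \right)} \, ds = \frac{6}{\left(a + 1\right)^{2}}.$$

Repeating twice in total — each differentiation brings down another $\ln s$ — gives
$$\frac{d^{2}J}{da^{2}} = \int_{0}^{1} - 6 s^{a} \log{\left(s \right)}^{2} \, ds = - \frac{12}{\left(a + 1\right)^{3}},$$
and the integrand here is exactly the target integrand, so $I = - \frac{12}{\left(a + 1\right)^{3}}$.

Setting $a = \frac{5}{2}$:
$$I = - \frac{96}{343}.$$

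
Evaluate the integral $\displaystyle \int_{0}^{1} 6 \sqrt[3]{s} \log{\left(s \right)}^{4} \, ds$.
$\frac{2187}{64}$

Start from the elementary integral
$$J(a) = \int_{0}^{1} 6 s^{a} \, ds = \frac{6}{a + 1}.$$

Differentiating under the integral sign brings down a factor of $\ln s$:
$$\frac{dJ}{da} = \int_{0}^{1} 6 s^{a} \log{\left(s \right)} \, ds = - \frac{6}{\left(a + 1\right)^{2}}.$$

Repeating $4$ times in total — each differentiation brings down another $\ln s$ — gives
$$\frac{d^{4}J}{da^{4}} = \int_{0}^{1} 6 s^{a} \log{\left(s \right)}^{4} \, ds = \frac{144}{\left(a + 1\right)^{5}},$$
and the integrand here is exactly the target integrand, so $I = \frac{144}{\left(a + 1\right)^{5}}$.

Setting $a = \frac{1}{3}$:
$$I = \frac{2187}{64}.$$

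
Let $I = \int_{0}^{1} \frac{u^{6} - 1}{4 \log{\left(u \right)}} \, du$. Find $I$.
$\frac{\log{\left(7 \right)}}{4}$

Replace the exponent $6$ by a parameter $a$: let $I(a) = \int_{0}^{1} \frac{u^{a} - 1}{4 \log{\left(u \right)}} \, du$.

Since $\dfrac{\partial}{\partial a}\,u^{a} = u^{a} \ln u$, the $\ln u$ in the denominator cancels and
$$\frac{dI}{da} = \int_{0}^{1} \frac{1}{4} u^{a} \, du = \frac{1}{4} \left[\frac{u^{a+1}}{a+1}\right]_0^1 = \frac{1}{4 \left(a + 1\right)}.$$

Integrating with respect to $a$ gives $I(a) = \frac{\log{\left(a + 1 \right)}}{4} + C$.

At $a = 0$ the integrand is identically $0$, so $I(0) = 0$. The closed form gives $0$, hence $C = 0$.

Setting $a = 6$:
$$I = \frac{\log{\left(7 \right)}}{4}.$$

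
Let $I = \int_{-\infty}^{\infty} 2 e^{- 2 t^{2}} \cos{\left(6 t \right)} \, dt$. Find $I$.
$\frac{\sqrt{2} \sqrt{\pi}}{e^{\frac{9}{2}}}$

Let $b$ denote the cosine frequency and define $I(b) = \int_{-\infty}^{\infty} 2 e^{- 2 t^{2}} \cos{\left(b t \right)} \, dt$.

Differentiating under the integral sign,
$$I'(b) = \int_{-\infty}^{\infty} - 2 t e^{- 2 t^{2}} \sin{\left(b t \right)} \, dt.$$

Integrate $\int_{-\infty}^{\infty} t \sin(b t)\, e^{- 2 t^{2}}\, dt$ by parts with $u = \sin(b t)$ and $dv = t\, e^{- 2 t^{2}}\, dt$, giving $v = - \frac{e^{- 2 t^{2}}}{4}$. The boundary term vanishes and
$$\int_{-\infty}^{\infty} t \sin(b t)\, e^{- 2 t^{2}}\, dt = \frac{b}{4} \int_{-\infty}^{\infty} \cos(b t)\, e^{- 2 t^{2}}\, dt,$$
so $I'(b) = - \frac{b}{4}\, I(b)$.

This is a separable first-order ODE; solving with the initial condition $I(0) = \int_{-\infty}^{\infty} 2 e^{- 2 t^{2}}\,dt = \sqrt{2} \sqrt{\pi}$ gives
$$I(b) = \sqrt{2} \sqrt{\pi} e^{- \frac{b^{2}}{8}}.$$

Setting $b = 6$:
$$I = \frac{\sqrt{2} \sqrt{\pi}}{e^{\frac{9}{2}}}.$$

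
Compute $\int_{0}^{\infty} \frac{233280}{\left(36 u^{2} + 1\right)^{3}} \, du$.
$7290 \pi$

Recall the elementary integral
$$J(a) = \int_{0}^{\infty} \frac{5}{a^{2} + u^{2}} \, du = \frac{5 \pi}{2 a}.$$

Differentiating under the integral sign with respect to $a$,
$$\frac{dJ}{da} = \int_{0}^{\infty} - \frac{10 a}{\left(a^{2} + u^{2}\right)^{2}} \, du = - \frac{5 \pi}{2 a^{2}},$$
so $\int_{0}^{\infty} \frac{5}{\left(a^{2} + u^{2}\right)^{2}} \, du = \frac{5 \pi}{4 a^{3}}$.

Repeating — each differentiation of $1/(u^2+a^2)^j$ produces $-2ja/(u^2+a^2)^{j+1}$ — and dividing through by $-2ja$ at each step yields, after $2$ differentiations in total,
$$\int_{0}^{\infty} \frac{5}{\left(a^{2} + u^{2}\right)^{3}} \, du = \frac{15 \pi}{16 a^{5}}.$$

Setting $a = \frac{1}{6}$:
$$I = 7290 \pi.$$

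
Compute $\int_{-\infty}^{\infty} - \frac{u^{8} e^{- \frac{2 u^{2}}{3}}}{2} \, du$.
$- \frac{8505 \sqrt{6} \sqrt{\pi}}{1024}$

Begin with the known integral
$$J(a) = \int_{-\infty}^{\infty} - \frac{e^{- a u^{2}}}{2} \, du = - \frac{\sqrt{\pi}}{2 \sqrt{a}}.$$

Differentiating under the integral sign brings down a factor of $(-u^2)$:
$$\frac{dJ}{da} = \int_{-\infty}^{\infty} \frac{u^{2} e^{- a u^{2}}}{2} \, du = \frac{\sqrt{\pi}}{4 a^{\frac{3}{2}}}.$$

Repeating $4$ times in total — each differentiation brings down another $(-u^2)$ — gives
$$\frac{d^{4}J}{da^{4}} = \int_{-\infty}^{\infty} - \frac{u^{8} e^{- a u^{2}}}{2} \, du = - \frac{105 \sqrt{\pi}}{32 a^{\frac{9}{2}}},$$
and the integrand here is exactly the target integrand, so $I = - \frac{105 \sqrt{\pi}}{32 a^{\frac{9}{2}}}$.

Setting $a = \frac{2}{3}$:
$$I = - \frac{8505 \sqrt{6} \sqrt{\pi}}{1024}.$$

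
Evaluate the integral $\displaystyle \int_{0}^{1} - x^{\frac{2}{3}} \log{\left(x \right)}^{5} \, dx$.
$\frac{17496}{3125}$

Begin with the known integral
$$J(a) = \int_{0}^{1} - x^{a} \, dx = - \frac{1}{a + 1}.$$

Differentiating under the integral sign brings down a factor of $\ln x$:
$$\frac{dJ}{da} = \int_{0}^{1} - x^{a} \log{\left(x \right)} \, dx = \frac{1}{\left(a + 1\right)^{2}}.$$

Repeating $5$ times in total — each differentiation brings down another $\ln x$ — gives
$$\frac{d^{5}J}{da^{5}} = \int_{0}^{1} - x^{a} \log{\left(x \right)}^{5} \, dx = \frac{120}{\left(a + 1\right)^{6}},$$
and the integrand here is exactly the target integrand, so $I = \frac{120}{\left(a + 1\right)^{6}}$.

Setting $a = \frac{2}{3}$:
$$I = \frac{17496}{3125}.$$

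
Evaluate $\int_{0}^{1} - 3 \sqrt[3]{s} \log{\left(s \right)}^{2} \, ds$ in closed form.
$- \frac{81}{32}$

Consider the simpler parametrised integral
$$J(a) = \int_{0}^{1} - 3 s^{a} \, ds = - \frac{3}{a + 1}.$$

Differentiating under the integral sign brings down a factor of $\ln s$:
$$\frac{dJ}{da} = \int_{0}^{1} - 3 s^{a} \log{\left(s \right)} \, ds = \frac{3}{\left(a + 1\right)^{2}}.$$

Repeating twice in total — each differentiation brings down another $\ln s$ — gives
$$\frac{d^{2}J}{da^{2}} = \int_{0}^{1} - 3 s^{a} \log{\left(s \right)}^{2} \, ds = - \frac{6}{\left(a + 1\right)^{3}},$$
and the integrand here is exactly the target integrand, so $I = - \frac{6}{\left(a + 1\right)^{3}}$.

Setting $a = \frac{1}{3}$:
$$I = - \frac{81}{32}.$$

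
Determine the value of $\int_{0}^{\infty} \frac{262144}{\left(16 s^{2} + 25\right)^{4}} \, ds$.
$\frac{2048 \pi}{15625}$

Start from the standard arctangent integral
$$J(a) = \int_{0}^{\infty} \frac{4}{a^{2} + s^{2}} \, ds = \frac{2 \pi}{a}.$$

Differentiating under the integral sign with respect to $a$,
$$\frac{dJ}{da} = \int_{0}^{\infty} - \frac{8 a}{\left(a^{2} + s^{2}\right)^{2}} \, ds = - \frac{2 \pi}{a^{2}},$$
so $\int_{0}^{\infty} \frac{4}{\left(a^{2} + s^{2}\right)^{2}} \, ds = \frac{\pi}{a^{3}}$.

Repeating — each differentiation of $1/(s^2+a^2)^j$ produces $-2ja/(s^2+a^2)^{j+1}$ — and dividing through by $-2ja$ at each step yields, after $3$ differentiations in total,
$$\int_{0}^{\infty} \frac{4}{\left(a^{2} + s^{2}\right)^{4}} \, ds = \frac{5 \pi}{8 a^{7}}.$$

Setting $a = \frac{5}{4}$:
$$I = \frac{2048 \pi}{15625}.$$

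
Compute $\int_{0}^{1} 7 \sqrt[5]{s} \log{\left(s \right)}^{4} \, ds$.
$\frac{21875}{324}$

Start from the elementary integral
$$J(a) = \int_{0}^{1} 7 s^{a} \, ds = \frac{7}{a + 1}.$$

Differentiating under the integral sign brings down a factor of $\ln s$:
$$\frac{dJ}{da} = \int_{0}^{1} 7 s^{a} \log{\left(s \right)} \, ds = - \frac{7}{\left(a + 1\right)^{2}}.$$

Repeating $4$ times in total — each differentiation brings down another $\ln s$ — gives
$$\frac{d^{4}J}{da^{4}} = \int_{0}^{1} 7 s^{a} \log{\left(s \right)}^{4} \, ds = \frac{168}{\left(a + 1\right)^{5}},$$
and the integrand here is exactly the target integrand, so $I = \frac{168}{\left(a + 1\right)^{5}}$.

Setting $a = \frac{1}{5}$:
$$I = \frac{21875}{324}.$$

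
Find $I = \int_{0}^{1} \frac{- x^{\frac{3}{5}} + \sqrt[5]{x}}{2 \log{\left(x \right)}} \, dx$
$\log{\left(\frac{\sqrt{3}}{2} \right)}$

Replace the exponent $\frac{3}{5}$ by a parameter $a$: let $I(a) = \int_{0}^{1} \frac{\sqrt[5]{x} - x^{a}}{2 \log{\left(x \right)}} \, dx$.

Since $\dfrac{\partial}{\partial a}\,x^{a} = x^{a} \ln x$, the $\ln x$ in the denominator cancels and
$$\frac{dI}{da} = \int_{0}^{1} - \frac{1}{2} x^{a} \, dx = - \frac{1}{2} \left[\frac{x^{a+1}}{a+1}\right]_0^1 = - \frac{1}{2 a + 2}.$$

Integrating with respect to $a$ gives $I(a) = - \frac{\log{\left(a + 1 \right)}}{2} - \frac{\log{\left(5 \right)}}{2} + \frac{\log{\left(6 \right)}}{2} + C$.

At $a = \frac{1}{5}$ the integrand is identically $0$, so $I(\frac{1}{5}) = 0$. The closed form gives $0$, hence $C = 0$.

Setting $a = \frac{3}{5}$:
$$I = \log{\left(\frac{\sqrt{3}}{2} \right)}.$$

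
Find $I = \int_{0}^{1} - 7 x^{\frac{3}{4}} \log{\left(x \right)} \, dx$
$\frac{16}{7}$

Consider the simpler parametrised integral
$$J(a) = \int_{0}^{1} - 7 x^{a} \, dx = - \frac{7}{a + 1}.$$

Differentiating under the integral sign brings down a factor of $\ln x$:
$$\frac{dJ}{da} = \int_{0}^{1} - 7 x^{a} \log{\left(x \right)} \, dx = \frac{7}{\left(a + 1\right)^{2}}.$$

The integral on the left is $I$, so $I = \frac{7}{\left(a + 1\right)^{2}}$.

Setting $a = \frac{3}{4}$:
$$I = \frac{16}{7}.$$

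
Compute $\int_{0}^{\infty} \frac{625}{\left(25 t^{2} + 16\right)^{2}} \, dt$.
$\frac{125 \pi}{256}$

Begin with the known result
$$J(a) = \int_{0}^{\infty} \frac{1}{a^{2} + t^{2}} \, dt = \frac{\pi}{2 a}.$$

Differentiating under the integral sign with respect to $a$,
$$\frac{dJ}{da} = \int_{0}^{\infty} - \frac{2 a}{\left(a^{2} + t^{2}\right)^{2}} \, dt = - \frac{\pi}{2 a^{2}},$$
so $\int_{0}^{\infty} \frac{1}{\left(a^{2} + t^{2}\right)^{2}} \, dt = \frac{\pi}{4 a^{3}}$.

Setting $a = \frac{4}{5}$:
$$I = \frac{125 \pi}{256}.$$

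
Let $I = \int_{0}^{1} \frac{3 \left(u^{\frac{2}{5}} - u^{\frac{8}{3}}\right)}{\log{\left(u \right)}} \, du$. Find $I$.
$\log{\left(\frac{9261}{166375} \right)}$

Introduce a parameter $a$ in the exponent: let $I(a) = \int_{0}^{1} \frac{3 \left(- u^{\frac{8}{3}} + u^{a}\right)}{\log{\left(u \right)}} \, du$.

Since $\dfrac{\partial}{\partial a}\,u^{a} = u^{a} \ln u$, the $\ln u$ in the denominator cancels and
$$\frac{dI}{da} = \int_{0}^{1} 3 u^{a} \, du = 3 \left[\frac{u^{a+1}}{a+1}\right]_0^1 = \frac{3}{a + 1}.$$

Integrating with respect to $a$ gives $I(a) = \log{\left(\frac{27 \left(a + 1\right)^{3}}{1331} \right)} + C$.

At $a = \frac{8}{3}$ the integrand is identically $0$, so $I(\frac{8}{3}) = 0$. The closed form gives $0$, hence $C = 0$.

Setting $a = \frac{2}{5}$:
$$I = \log{\left(\frac{9261}{166375} \right)}.$$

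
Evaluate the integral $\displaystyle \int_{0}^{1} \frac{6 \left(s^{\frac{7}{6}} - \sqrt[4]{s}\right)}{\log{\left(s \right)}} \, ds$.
$\log{\left(\frac{308915776}{11390625} \right)}$

Consider the one-parameter family: let $I(a) = \int_{0}^{1} \frac{6 \left(- \sqrt[4]{s} + s^{a}\right)}{\log{\left(s \right)}} \, ds$.

Since $\dfrac{\partial}{\partial a}\,s^{a} = s^{a} \ln s$, the $\ln s$ in the denominator cancels and
$$\frac{dI}{da} = \int_{0}^{1} 6 s^{a} \, ds = 6 \left[\frac{s^{a+1}}{a+1}\right]_0^1 = \frac{6}{a + 1}.$$

Integrating with respect to $a$ gives $I(a) = \log{\left(\frac{4096 \left(a + 1\right)^{6}}{15625} \right)} + C$.

At $a = \frac{1}{4}$ the integrand is identically $0$, so $I(\frac{1}{4}) = 0$. The closed form gives $0$, hence $C = 0$.

Setting $a = \frac{7}{6}$:
$$I = \log{\left(\frac{308915776}{11390625} \right)}.$$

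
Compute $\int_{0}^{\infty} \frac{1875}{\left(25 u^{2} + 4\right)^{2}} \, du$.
$\frac{375 \pi}{32}$

Begin with the known result
$$J(a) = \int_{0}^{\infty} \frac{3}{a^{2} + u^{2}} \, du = \frac{3 \pi}{2 a}.$$

Differentiating under the integral sign with respect to $a$,
$$\frac{dJ}{da} = \int_{0}^{\infty} - \frac{6 a}{\left(a^{2} + u^{2}\right)^{2}} \, du = - \frac{3 \pi}{2 a^{2}},$$
so $\int_{0}^{\infty} \frac{3}{\left(a^{2} + u^{2}\right)^{2}} \, du = \frac{3 \pi}{4 a^{3}}$.

Setting $a = \frac{2}{5}$:
$$I = \frac{375 \pi}{32}.$$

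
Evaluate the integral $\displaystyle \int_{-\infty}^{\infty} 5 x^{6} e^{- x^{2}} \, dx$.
$\frac{75 \sqrt{\pi}}{8}$

Start from the elementary integral
$$J(a) = \int_{-\infty}^{\infty} 5 e^{- a x^{2}} \, dx = \frac{5 \sqrt{\pi}}{\sqrt{a}}.$$

Differentiating under the integral sign brings down a factor of $(-x^2)$:
$$\frac{dJ}{da} = \int_{-\infty}^{\infty} - 5 x^{2} e^{- a x^{2}} \, dx = - \frac{5 \sqrt{\pi}}{2 a^{\frac{3}{2}}}.$$

Repeating $3$ times in total — each differentiation brings down another $(-x^2)$ — gives
$$\frac{d^{3}J}{da^{3}} = \int_{-\infty}^{\infty} - 5 x^{6} e^{- a x^{2}} \, dx = - \frac{75 \sqrt{\pi}}{8 a^{\frac{7}{2}}},$$
and the integrand here is $(-1)^{3}$ times the target integrand, so $I = (-1)^{3}\,\frac{d^{3}J}{da^{3}} = \frac{75 \sqrt{\pi}}{8 a^{\frac{7}{2}}}$.

Setting $a = 1$:
$$I = \frac{75 \sqrt{\pi}}{8}.$$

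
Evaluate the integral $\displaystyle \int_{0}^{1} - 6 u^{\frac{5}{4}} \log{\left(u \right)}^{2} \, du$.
$- \frac{256}{243}$

Consider the simpler parametrised integral
$$J(a) = \int_{0}^{1} - 6 u^{a} \, du = - \frac{6}{a + 1}.$$

Differentiating under the integral sign brings down a factor of $\ln u$:
$$\frac{dJ}{da} = \int_{0}^{1} - 6 u^{a} \log{\left(u \right)} \, du = \frac{6}{\left(a + 1\right)^{2}}.$$

Repeating twice in total — each differentiation brings down another $\ln u$ — gives
$$\frac{d^{2}J}{da^{2}} = \int_{0}^{1} - 6 u^{a} \log{\left(u \right)}^{2} \, du = - \frac{12}{\left(a + 1\right)^{3}},$$
and the integrand here is exactly the target integrand, so $I = - \frac{12}{\left(a + 1\right)^{3}}$.

Setting $a = \frac{5}{4}$:
$$I = - \frac{256}{243}.$$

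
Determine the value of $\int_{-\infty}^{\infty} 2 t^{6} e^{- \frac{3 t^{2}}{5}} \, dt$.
$\frac{625 \sqrt{15} \sqrt{\pi}}{108}$

Start from the elementary integral
$$J(a) = \int_{-\infty}^{\infty} 2 e^{- a t^{2}} \, dt = \frac{2 \sqrt{\pi}}{\sqrt{a}}.$$

Differentiating under the integral sign brings down a factor of $(-t^2)$:
$$\frac{dJ}{da} = \int_{-\infty}^{\infty} - 2 t^{2} e^{- a t^{2}} \, dt = - \frac{\sqrt{\pi}}{a^{\frac{3}{2}}}.$$

Repeating $3$ times in total — each differentiation brings down another $(-t^2)$ — gives
$$\frac{d^{3}J}{da^{3}} = \int_{-\infty}^{\infty} - 2 t^{6} e^{- a t^{2}} \, dt = - \frac{15 \sqrt{\pi}}{4 a^{\frac{7}{2}}},$$
and the integrand here is $(-1)^{3}$ times the target integrand, so $I = (-1)^{3}\,\frac{d^{3}J}{da^{3}} = \frac{15 \sqrt{\pi}}{4 a^{\frac{7}{2}}}$.

Setting $a = \frac{3}{5}$:
$$I = \frac{625 \sqrt{15} \sqrt{\pi}}{108}.$$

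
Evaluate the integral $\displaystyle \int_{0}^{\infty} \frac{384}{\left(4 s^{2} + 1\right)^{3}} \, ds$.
$36 \pi$

Start from the standard arctangent integral
$$J(a) = \int_{0}^{\infty} \frac{6}{a^{2} + s^{2}} \, ds = \frac{3 \pi}{a}.$$

Differentiating under the integral sign with respect to $a$,
$$\frac{dJ}{da} = \int_{0}^{\infty} - \frac{12 a}{\left(a^{2} + s^{2}\right)^{2}} \, ds = - \frac{3 \pi}{a^{2}},$$
so $\int_{0}^{\infty} \frac{6}{\left(a^{2} + s^{2}\right)^{2}} \, ds = \frac{3 \pi}{2 a^{3}}$.

Repeating — each differentiation of $1/(s^2+a^2)^j$ produces $-2ja/(s^2+a^2)^{j+1}$ — and dividing through by $-2ja$ at each step yields, after $2$ differentiations in total,
$$\int_{0}^{\infty} \frac{6}{\left(a^{2} + s^{2}\right)^{3}} \, ds = \frac{9 \pi}{8 a^{5}}.$$

Setting $a = \frac{1}{2}$:
$$I = 36 \pi.$$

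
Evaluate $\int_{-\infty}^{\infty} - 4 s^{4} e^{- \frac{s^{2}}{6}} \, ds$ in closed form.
$- 108 \sqrt{6} \sqrt{\pi}$

Begin with the known integral
$$J(a) = \int_{-\infty}^{\infty} - 4 e^{- a s^{2}} \, ds = - \frac{4 \sqrt{\pi}}{\sqrt{a}}.$$

Differentiating under the integral sign brings down a factor of $(-s^2)$:
$$\frac{dJ}{da} = \int_{-\infty}^{\infty} 4 s^{2} e^{- a s^{2}} \, ds = \frac{2 \sqrt{\pi}}{a^{\frac{3}{2}}}.$$

Repeating twice in total — each differentiation brings down another $(-s^2)$ — gives
$$\frac{d^{2}J}{da^{2}} = \int_{-\infty}^{\infty} - 4 s^{4} e^{- a s^{2}} \, ds = - \frac{3 \sqrt{\pi}}{a^{\frac{5}{2}}},$$
and the integrand here is exactly the target integrand, so $I = - \frac{3 \sqrt{\pi}}{a^{\frac{5}{2}}}$.

Setting $a = \frac{1}{6}$:
$$I = - 108 \sqrt{6} \sqrt{\pi}.$$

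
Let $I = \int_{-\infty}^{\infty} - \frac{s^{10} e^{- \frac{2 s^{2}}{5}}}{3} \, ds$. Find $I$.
$- \frac{984375 \sqrt{10} \sqrt{\pi}}{2048}$

Consider the simpler parametrised integral
$$J(a) = \int_{-\infty}^{\infty} - \frac{e^{- a s^{2}}}{3} \, ds = - \frac{\sqrt{\pi}}{3 \sqrt{a}}.$$

Differentiating under the integral sign brings down a factor of $(-s^2)$:
$$\frac{dJ}{da} = \int_{-\infty}^{\infty} \frac{s^{2} e^{- a s^{2}}}{3} \, ds = \frac{\sqrt{\pi}}{6 a^{\frac{3}{2}}}.$$

Repeating $5$ times in total — each differentiation brings down another $(-s^2)$ — gives
$$\frac{d^{5}J}{da^{5}} = \int_{-\infty}^{\infty} \frac{s^{10} e^{- a s^{2}}}{3} \, ds = \frac{315 \sqrt{\pi}}{32 a^{\frac{11}{2}}},$$
and the integrand here is $(-1)^{5}$ times the target integrand, so $I = (-1)^{5}\,\frac{d^{5}J}{da^{5}} = - \frac{315 \sqrt{\pi}}{32 a^{\frac{11}{2}}}$.

Setting $a = \frac{2}{5}$:
$$I = - \frac{984375 \sqrt{10} \sqrt{\pi}}{2048}.$$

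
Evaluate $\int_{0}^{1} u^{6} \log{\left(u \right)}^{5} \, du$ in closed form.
$- \frac{120}{117649}$

Begin with the known integral
$$J(a) = \int_{0}^{1} u^{a} \, du = \frac{1}{a + 1}.$$

Differentiating under the integral sign brings down a factor of $\ln u$:
$$\frac{dJ}{da} = \int_{0}^{1} u^{a} \log{\left(u \right)} \, du = - \frac{1}{\left(a + 1\right)^{2}}.$$

Repeating $5$ times in total — each differentiation brings down another $\ln u$ — gives
$$\frac{d^{5}J}{da^{5}} = \int_{0}^{1} u^{a} \log{\left(u \right)}^{5} \, du = - \frac{120}{\left(a + 1\right)^{6}},$$
and the integrand here is exactly the target integrand, so $I = - \frac{120}{\left(a + 1\right)^{6}}$.

Setting $a = 6$:
$$I = - \frac{120}{117649}.$$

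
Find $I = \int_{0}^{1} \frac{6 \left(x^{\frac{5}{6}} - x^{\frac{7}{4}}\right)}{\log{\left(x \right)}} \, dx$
$\log{\left(\frac{64}{729} \right)}$

Replace the exponent $\frac{5}{6}$ by a parameter $a$: let $I(a) = \int_{0}^{1} \frac{6 \left(- x^{\frac{7}{4}} + x^{a}\right)}{\log{\left(x \right)}} \, dx$.

Since $\dfrac{\partial}{\partial a}\,x^{a} = x^{a} \ln x$, the $\ln x$ in the denominator cancels and
$$\frac{dI}{da} = \int_{0}^{1} 6 x^{a} \, dx = 6 \left[\frac{x^{a+1}}{a+1}\right]_0^1 = \frac{6}{a + 1}.$$

Integrating with respect to $a$ gives $I(a) = \log{\left(\frac{4096 \left(a + 1\right)^{6}}{1771561} \right)} + C$.

At $a = \frac{7}{4}$ the integrand is identically $0$, so $I(\frac{7}{4}) = 0$. The closed form gives $0$, hence $C = 0$.

Setting $a = \frac{5}{6}$:
$$I = \log{\left(\frac{64}{729} \right)}.$$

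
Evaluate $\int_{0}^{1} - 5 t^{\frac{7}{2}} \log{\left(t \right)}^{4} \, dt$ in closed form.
$- \frac{1280}{19683}$

Begin with the known integral
$$J(a) = \int_{0}^{1} - 5 t^{a} \, dt = - \frac{5}{a + 1}.$$

Differentiating under the integral sign brings down a factor of $\ln t$:
$$\frac{dJ}{da} = \int_{0}^{1} - 5 t^{a} \log{\left(t \right)} \, dt = \frac{5}{\left(a + 1\right)^{2}}.$$

Repeating $4$ times in total — each differentiation brings down another $\ln t$ — gives
$$\frac{d^{4}J}{da^{4}} = \int_{0}^{1} - 5 t^{a} \log{\left(t \right)}^{4} \, dt = - \frac{120}{\left(a + 1\right)^{5}},$$
and the integrand here is exactly the target integrand, so $I = - \frac{120}{\left(a + 1\right)^{5}}$.

Setting $a = \frac{7}{2}$:
$$I = - \frac{1280}{19683}.$$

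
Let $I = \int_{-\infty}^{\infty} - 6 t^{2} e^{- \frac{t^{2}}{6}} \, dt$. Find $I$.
$- 18 \sqrt{6} \sqrt{\pi}$

Consider the simpler parametrised integral
$$J(a) = \int_{-\infty}^{\infty} - 6 e^{- a t^{2}} \, dt = - \frac{6 \sqrt{\pi}}{\sqrt{a}}.$$

Differentiating under the integral sign brings down a factor of $(-t^2)$:
$$\frac{dJ}{da} = \int_{-\infty}^{\infty} 6 t^{2} e^{- a t^{2}} \, dt = \frac{3 \sqrt{\pi}}{a^{\frac{3}{2}}}.$$

The integral on the left is $-I$, so $I = - \frac{3 \sqrt{\pi}}{a^{\frac{3}{2}}}$.

Setting $a = \frac{1}{6}$:
$$I = - 18 \sqrt{6} \sqrt{\pi}.$$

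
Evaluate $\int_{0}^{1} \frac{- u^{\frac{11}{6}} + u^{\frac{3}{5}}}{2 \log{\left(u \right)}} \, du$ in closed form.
$\log{\left(\frac{4 \sqrt{255}}{85} \right)}$

Consider the one-parameter family: let $I(a) = \int_{0}^{1} \frac{- u^{\frac{11}{6}} + u^{a}}{2 \log{\left(u \right)}} \, du$.

Since $\dfrac{\partial}{\partial a}\,u^{a} = u^{a} \ln u$, the $\ln u$ in the denominator cancels and
$$\frac{dI}{da} = \int_{0}^{1} \frac{1}{2} u^{a} \, du = \frac{1}{2} \left[\frac{u^{a+1}}{a+1}\right]_0^1 = \frac{1}{2 \left(a + 1\right)}.$$

Integrating with respect to $a$ gives $I(a) = \log{\left(\frac{\sqrt{102} \sqrt{a + 1}}{17} \right)} + C$.

At $a = \frac{11}{6}$ the integrand is identically $0$, so $I(\frac{11}{6}) = 0$. The closed form gives $0$, hence $C = 0$.

Setting $a = \frac{3}{5}$:
$$I = \log{\left(\frac{4 \sqrt{255}}{85} \right)}.$$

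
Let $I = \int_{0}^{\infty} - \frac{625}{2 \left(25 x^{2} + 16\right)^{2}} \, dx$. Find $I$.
$- \frac{125 \pi}{512}$

Begin with the known result
$$J(a) = \int_{0}^{\infty} - \frac{1}{2 \left(a^{2} + x^{2}\right)} \, dx = - \frac{\pi}{4 a}.$$

Differentiating under the integral sign with respect to $a$,
$$\frac{dJ}{da} = \int_{0}^{\infty} \frac{a}{\left(a^{2} + x^{2}\right)^{2}} \, dx = \frac{\pi}{4 a^{2}},$$
so $\int_{0}^{\infty} - \frac{1}{2 \left(a^{2} + x^{2}\right)^{2}} \, dx = - \frac{\pi}{8 a^{3}}$.

Setting $a = \frac{4}{5}$:
$$I = - \frac{125 \pi}{512}.$$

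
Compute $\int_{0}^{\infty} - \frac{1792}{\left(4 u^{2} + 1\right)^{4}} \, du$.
$- 140 \pi$

Begin with the known result
$$J(a) = \int_{0}^{\infty} - \frac{7}{a^{2} + u^{2}} \, du = - \frac{7 \pi}{2 a}.$$

Differentiating under the integral sign with respect to $a$,
$$\frac{dJ}{da} = \int_{0}^{\infty} \frac{14 a}{\left(a^{2} + u^{2}\right)^{2}} \, du = \frac{7 \pi}{2 a^{2}},$$
so $\int_{0}^{\infty} - \frac{7}{\left(a^{2} + u^{2}\right)^{2}} \, du = - \frac{7 \pi}{4 a^{3}}$.

Repeating — each differentiation of $1/(u^2+a^2)^j$ produces $-2ja/(u^2+a^2)^{j+1}$ — and dividing through by $-2ja$ at each step yields, after $3$ differentiations in total,
$$\int_{0}^{\infty} - \frac{7}{\left(a^{2} + u^{2}\right)^{4}} \, du = - \frac{35 \pi}{32 a^{7}}.$$

Setting $a = \frac{1}{2}$:
$$I = - 140 \pi.$$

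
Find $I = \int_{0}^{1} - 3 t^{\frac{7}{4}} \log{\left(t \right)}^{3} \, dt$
$\frac{4608}{14641}$

Consider the simpler parametrised integral
$$J(a) = \int_{0}^{1} - 3 t^{a} \, dt = - \frac{3}{a + 1}.$$

Differentiating under the integral sign brings down a factor of $\ln t$:
$$\frac{dJ}{da} = \int_{0}^{1} - 3 t^{a} \log{\left(t \right)} \, dt = \frac{3}{\left(a + 1\right)^{2}}.$$

Repeating $3$ times in total — each differentiation brings down another $\ln t$ — gives
$$\frac{d^{3}J}{da^{3}} = \int_{0}^{1} - 3 t^{a} \log{\left(t \right)}^{3} \, dt = \frac{18}{\left(a + 1\right)^{4}},$$
and the integrand here is exactly the target integrand, so $I = \frac{18}{\left(a + 1\right)^{4}}$.

Setting $a = \frac{7}{4}$:
$$I = \frac{4608}{14641}.$$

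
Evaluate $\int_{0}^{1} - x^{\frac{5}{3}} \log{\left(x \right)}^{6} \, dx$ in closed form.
$- \frac{98415}{131072}$

Begin with the known integral
$$J(a) = \int_{0}^{1} - x^{a} \, dx = - \frac{1}{a + 1}.$$

Differentiating under the integral sign brings down a factor of $\ln x$:
$$\frac{dJ}{da} = \int_{0}^{1} - x^{a} \log{\left(x \right)} \, dx = \frac{1}{\left(a + 1\right)^{2}}.$$

Repeating $6$ times in total — each differentiation brings down another $\ln x$ — gives
$$\frac{d^{6}J}{da^{6}} = \int_{0}^{1} - x^{a} \log{\left(x \right)}^{6} \, dx = - \frac{720}{\left(a + 1\right)^{7}},$$
and the integrand here is exactly the target integrand, so $I = - \frac{720}{\left(a + 1\right)^{7}}$.

Setting $a = \frac{5}{3}$:
$$I = - \frac{98415}{131072}.$$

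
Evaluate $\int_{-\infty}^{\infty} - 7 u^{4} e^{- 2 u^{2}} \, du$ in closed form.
$- \frac{21 \sqrt{2} \sqrt{\pi}}{32}$

Start from the elementary integral
$$J(a) = \int_{-\infty}^{\infty} - 7 e^{- a u^{2}} \, du = - \frac{7 \sqrt{\pi}}{\sqrt{a}}.$$

Differentiating under the integral sign brings down a factor of $(-u^2)$:
$$\frac{dJ}{da} = \int_{-\infty}^{\infty} 7 u^{2} e^{- a u^{2}} \, du = \frac{7 \sqrt{\pi}}{2 a^{\frac{3}{2}}}.$$

Repeating twice in total — each differentiation brings down another $(-u^2)$ — gives
$$\frac{d^{2}J}{da^{2}} = \int_{-\infty}^{\infty} - 7 u^{4} e^{- a u^{2}} \, du = - \frac{21 \sqrt{\pi}}{4 a^{\frac{5}{2}}},$$
and the integrand here is exactly the target integrand, so $I = - \frac{21 \sqrt{\pi}}{4 a^{\frac{5}{2}}}$.

Setting $a = 2$:
$$I = - \frac{21 \sqrt{2} \sqrt{\pi}}{32}.$$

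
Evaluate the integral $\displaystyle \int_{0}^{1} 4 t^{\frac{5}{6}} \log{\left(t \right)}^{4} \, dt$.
$\frac{746496}{161051}$

Start from the elementary integral
$$J(a) = \int_{0}^{1} 4 t^{a} \, dt = \frac{4}{a + 1}.$$

Differentiating under the integral sign brings down a factor of $\ln t$:
$$\frac{dJ}{da} = \int_{0}^{1} 4 t^{a} \log{\left(t \right)} \, dt = - \frac{4}{\left(a + 1\right)^{2}}.$$

Repeating $4$ times in total — each differentiation brings down another $\ln t$ — gives
$$\frac{d^{4}J}{da^{4}} = \int_{0}^{1} 4 t^{a} \log{\left(t \right)}^{4} \, dt = \frac{96}{\left(a + 1\right)^{5}},$$
and the integrand here is exactly the target integrand, so $I = \frac{96}{\left(a + 1\right)^{5}}$.

Setting $a = \frac{5}{6}$:
$$I = \frac{746496}{161051}.$$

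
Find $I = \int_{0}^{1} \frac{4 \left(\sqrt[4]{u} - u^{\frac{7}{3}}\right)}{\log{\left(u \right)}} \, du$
$\log{\left(\frac{81}{4096} \right)}$

Consider the one-parameter family: let $I(a) = \int_{0}^{1} \frac{4 \left(- u^{\frac{7}{3}} + u^{a}\right)}{\log{\left(u \right)}} \, du$.

Since $\dfrac{\partial}{\partial a}\,u^{a} = u^{a} \ln u$, the $\ln u$ in the denominator cancels and
$$\frac{dI}{da} = \int_{0}^{1} 4 u^{a} \, du = 4 \left[\frac{u^{a+1}}{a+1}\right]_0^1 = \frac{4}{a + 1}.$$

Integrating with respect to $a$ gives $I(a) = \log{\left(\frac{81 \left(a + 1\right)^{4}}{10000} \right)} + C$.

At $a = \frac{7}{3}$ the integrand is identically $0$, so $I(\frac{7}{3}) = 0$. The closed form gives $0$, hence $C = 0$.

Setting $a = \frac{1}{4}$:
$$I = \log{\left(\frac{81}{4096} \right)}.$$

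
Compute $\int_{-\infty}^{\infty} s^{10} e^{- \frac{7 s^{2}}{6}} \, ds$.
$\frac{32805 \sqrt{42} \sqrt{\pi}}{16807}$

Begin with the known integral
$$J(a) = \int_{-\infty}^{\infty} e^{- a s^{2}} \, ds = \frac{\sqrt{\pi}}{\sqrt{a}}.$$

Differentiating under the integral sign brings down a factor of $(-s^2)$:
$$\frac{dJ}{da} = \int_{-\infty}^{\infty} - s^{2} e^{- a s^{2}} \, ds = - \frac{\sqrt{\pi}}{2 a^{\frac{3}{2}}}.$$

Repeating $5$ times in total — each differentiation brings down another $(-s^2)$ — gives
$$\frac{d^{5}J}{da^{5}} = \int_{-\infty}^{\infty} - s^{10} e^{- a s^{2}} \, ds = - \frac{945 \sqrt{\pi}}{32 a^{\frac{11}{2}}},$$
and the integrand here is $(-1)^{5}$ times the target integrand, so $I = (-1)^{5}\,\frac{d^{5}J}{da^{5}} = \frac{945 \sqrt{\pi}}{32 a^{\frac{11}{2}}}$.

Setting $a = \frac{7}{6}$:
$$I = \frac{32805 \sqrt{42} \sqrt{\pi}}{16807}.$$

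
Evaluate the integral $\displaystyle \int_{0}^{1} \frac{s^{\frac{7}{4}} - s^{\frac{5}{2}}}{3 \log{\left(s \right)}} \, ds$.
$- \frac{\log{\left(7 \right)}}{3} - \frac{\log{\left(2 \right)}}{3} + \frac{\log{\left(11 \right)}}{3}$

Replace the exponent $\frac{7}{4}$ by a parameter $a$: let $I(a) = \int_{0}^{1} \frac{- s^{\frac{5}{2}} + s^{a}}{3 \log{\left(s \right)}} \, ds$.

Since $\dfrac{\partial}{\partial a}\,s^{a} = s^{a} \ln s$, the $\ln s$ in the denominator cancels and
$$\frac{dI}{da} = \int_{0}^{1} \frac{1}{3} s^{a} \, ds = \frac{1}{3} \left[\frac{s^{a+1}}{a+1}\right]_0^1 = \frac{1}{3 \left(a + 1\right)}.$$

Integrating with respect to $a$ gives $I(a) = \frac{\log{\left(a + 1 \right)}}{3} - \frac{\log{\left(7 \right)}}{3} + \frac{\log{\left(2 \right)}}{3} + C$.

At $a = \frac{5}{2}$ the integrand is identically $0$, so $I(\frac{5}{2}) = 0$. The closed form gives $0$, hence $C = 0$.

Setting $a = \frac{7}{4}$:
$$I = - \frac{\log{\left(7 \right)}}{3} - \frac{\log{\left(2 \right)}}{3} + \frac{\log{\left(11 \right)}}{3}.$$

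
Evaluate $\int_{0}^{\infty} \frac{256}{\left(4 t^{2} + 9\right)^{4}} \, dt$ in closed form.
$\frac{20 \pi}{2187}$

Recall the elementary integral
$$J(a) = \int_{0}^{\infty} \frac{1}{a^{2} + t^{2}} \, dt = \frac{\pi}{2 a}.$$

Differentiating under the integral sign with respect to $a$,
$$\frac{dJ}{da} = \int_{0}^{\infty} - \frac{2 a}{\left(a^{2} + t^{2}\right)^{2}} \, dt = - \frac{\pi}{2 a^{2}},$$
so $\int_{0}^{\infty} \frac{1}{\left(a^{2} + t^{2}\right)^{2}} \, dt = \frac{\pi}{4 a^{3}}$.

Repeating — each differentiation of $1/(t^2+a^2)^j$ produces $-2ja/(t^2+a^2)^{j+1}$ — and dividing through by $-2ja$ at each step yields, after $3$ differentiations in total,
$$\int_{0}^{\infty} \frac{1}{\left(a^{2} + t^{2}\right)^{4}} \, dt = \frac{5 \pi}{32 a^{7}}.$$

Setting $a = \frac{3}{2}$:
$$I = \frac{20 \pi}{2187}.$$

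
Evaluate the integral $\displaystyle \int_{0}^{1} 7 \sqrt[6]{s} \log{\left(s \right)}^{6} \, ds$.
$\frac{201553920}{117649}$

Begin with the known integral
$$J(a) = \int_{0}^{1} 7 s^{a} \, ds = \frac{7}{a + 1}.$$

Differentiating under the integral sign brings down a factor of $\ln s$:
$$\frac{dJ}{da} = \int_{0}^{1} 7 s^{a} \log{\left(s \right)} \, ds = - \frac{7}{\left(a + 1\right)^{2}}.$$

Repeating $6$ times in total — each differentiation brings down another $\ln s$ — gives
$$\frac{d^{6}J}{da^{6}} = \int_{0}^{1} 7 s^{a} \log{\left(s \right)}^{6} \, ds = \frac{5040}{\left(a + 1\right)^{7}},$$
and the integrand here is exactly the target integrand, so $I = \frac{5040}{\left(a + 1\right)^{7}}$.

Setting $a = \frac{1}{6}$:
$$I = \frac{201553920}{117649}.$$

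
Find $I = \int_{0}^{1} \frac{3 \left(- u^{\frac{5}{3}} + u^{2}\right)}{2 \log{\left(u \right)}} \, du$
$\log{\left(\frac{27 \sqrt{2}}{32} \right)}$

Introduce a parameter $a$ in the exponent: let $I(a) = \int_{0}^{1} \frac{3 \left(- u^{\frac{5}{3}} + u^{a}\right)}{2 \log{\left(u \right)}} \, du$.

Since $\dfrac{\partial}{\partial a}\,u^{a} = u^{a} \ln u$, the $\ln u$ in the denominator cancels and
$$\frac{dI}{da} = \int_{0}^{1} \frac{3}{2} u^{a} \, du = \frac{3}{2} \left[\frac{u^{a+1}}{a+1}\right]_0^1 = \frac{3}{2 \left(a + 1\right)}.$$

Integrating with respect to $a$ gives $I(a) = \log{\left(\frac{3 \sqrt{6} \left(a + 1\right)^{\frac{3}{2}}}{32} \right)} + C$.

At $a = \frac{5}{3}$ the integrand is identically $0$, so $I(\frac{5}{3}) = 0$. The closed form gives $0$, hence $C = 0$.

Setting $a = 2$:
$$I = \log{\left(\frac{27 \sqrt{2}}{32} \right)}.$$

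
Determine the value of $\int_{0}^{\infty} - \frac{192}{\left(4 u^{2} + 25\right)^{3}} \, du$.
$- \frac{18 \pi}{3125}$

Recall the elementary integral
$$J(a) = \int_{0}^{\infty} - \frac{3}{a^{2} + u^{2}} \, du = - \frac{3 \pi}{2 a}.$$

Differentiating under the integral sign with respect to $a$,
$$\frac{dJ}{da} = \int_{0}^{\infty} \frac{6 a}{\left(a^{2} + u^{2}\right)^{2}} \, du = \frac{3 \pi}{2 a^{2}},$$
so $\int_{0}^{\infty} - \frac{3}{\left(a^{2} + u^{2}\right)^{2}} \, du = - \frac{3 \pi}{4 a^{3}}$.

Repeating — each differentiation of $1/(u^2+a^2)^j$ produces $-2ja/(u^2+a^2)^{j+1}$ — and dividing through by $-2ja$ at each step yields, after $2$ differentiations in total,
$$\int_{0}^{\infty} - \frac{3}{\left(a^{2} + u^{2}\right)^{3}} \, du = - \frac{9 \pi}{16 a^{5}}.$$

Setting $a = \frac{5}{2}$:
$$I = - \frac{18 \pi}{3125}.$$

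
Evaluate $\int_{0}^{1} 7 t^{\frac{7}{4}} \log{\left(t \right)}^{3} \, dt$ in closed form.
$- \frac{10752}{14641}$

Start from the elementary integral
$$J(a) = \int_{0}^{1} 7 t^{a} \, dt = \frac{7}{a + 1}.$$

Differentiating under the integral sign brings down a factor of $\ln t$:
$$\frac{dJ}{da} = \int_{0}^{1} 7 t^{a} \log{\left(t \right)} \, dt = - \frac{7}{\left(a + 1\right)^{2}}.$$

Repeating $3$ times in total — each differentiation brings down another $\ln t$ — gives
$$\frac{d^{3}J}{da^{3}} = \int_{0}^{1} 7 t^{a} \log{\left(t \right)}^{3} \, dt = - \frac{42}{\left(a + 1\right)^{4}},$$
and the integrand here is exactly the target integrand, so $I = - \frac{42}{\left(a + 1\right)^{4}}$.

Setting $a = \frac{7}{4}$:
$$I = - \frac{10752}{14641}.$$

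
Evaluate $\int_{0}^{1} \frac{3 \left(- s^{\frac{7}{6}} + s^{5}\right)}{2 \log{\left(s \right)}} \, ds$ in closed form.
$\log{\left(\frac{216 \sqrt{13}}{169} \right)}$

Replace the exponent $\frac{7}{6}$ by a parameter $a$: let $I(a) = \int_{0}^{1} \frac{3 \left(s^{5} - s^{a}\right)}{2 \log{\left(s \right)}} \, ds$.

Since $\dfrac{\partial}{\partial a}\,s^{a} = s^{a} \ln s$, the $\ln s$ in the denominator cancels and
$$\frac{dI}{da} = \int_{0}^{1} - \frac{3}{2} s^{a} \, ds = - \frac{3}{2} \left[\frac{s^{a+1}}{a+1}\right]_0^1 = - \frac{3}{2 a + 2}.$$

Integrating with respect to $a$ gives $I(a) = - \frac{3 \log{\left(a + 1 \right)}}{2} + \frac{3 \log{\left(6 \right)}}{2} + C$.

At $a = 5$ the integrand is identically $0$, so $I(5) = 0$. The closed form gives $0$, hence $C = 0$.

Setting $a = \frac{7}{6}$:
$$I = \log{\left(\frac{216 \sqrt{13}}{169} \right)}.$$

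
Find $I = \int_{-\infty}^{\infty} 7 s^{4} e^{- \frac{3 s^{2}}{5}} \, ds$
$\frac{175 \sqrt{15} \sqrt{\pi}}{36}$

Begin with the known integral
$$J(a) = \int_{-\infty}^{\infty} 7 e^{- a s^{2}} \, ds = \frac{7 \sqrt{\pi}}{\sqrt{a}}.$$

Differentiating under the integral sign brings down a factor of $(-s^2)$:
$$\frac{dJ}{da} = \int_{-\infty}^{\infty} - 7 s^{2} e^{- a s^{2}} \, ds = - \frac{7 \sqrt{\pi}}{2 a^{\frac{3}{2}}}.$$

Repeating twice in total — each differentiation brings down another $(-s^2)$ — gives
$$\frac{d^{2}J}{da^{2}} = \int_{-\infty}^{\infty} 7 s^{4} e^{- a s^{2}} \, ds = \frac{21 \sqrt{\pi}}{4 a^{\frac{5}{2}}},$$
and the integrand here is exactly the target integrand, so $I = \frac{21 \sqrt{\pi}}{4 a^{\frac{5}{2}}}$.

Setting $a = \frac{3}{5}$:
$$I = \frac{175 \sqrt{15} \sqrt{\pi}}{36}.$$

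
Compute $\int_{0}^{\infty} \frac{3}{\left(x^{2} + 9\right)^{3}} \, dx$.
$\frac{\pi}{432}$

Start from the standard arctangent integral
$$J(a) = \int_{0}^{\infty} \frac{3}{a^{2} + x^{2}} \, dx = \frac{3 \pi}{2 a}.$$

Differentiating under the integral sign with respect to $a$,
$$\frac{dJ}{da} = \int_{0}^{\infty} - \frac{6 a}{\left(a^{2} + x^{2}\right)^{2}} \, dx = - \frac{3 \pi}{2 a^{2}},$$
so $\int_{0}^{\infty} \frac{3}{\left(a^{2} + x^{2}\right)^{2}} \, dx = \frac{3 \pi}{4 a^{3}}$.

Repeating — each differentiation of $1/(x^2+a^2)^j$ produces $-2ja/(x^2+a^2)^{j+1}$ — and dividing through by $-2ja$ at each step yields, after $2$ differentiations in total,
$$\int_{0}^{\infty} \frac{3}{\left(a^{2} + x^{2}\right)^{3}} \, dx = \frac{9 \pi}{16 a^{5}}.$$

Setting $a = 3$:
$$I = \frac{\pi}{432}.$$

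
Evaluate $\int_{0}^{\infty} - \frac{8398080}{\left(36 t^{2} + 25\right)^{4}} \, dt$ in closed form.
$- \frac{8748 \pi}{3125}$

Begin with the known result
$$J(a) = \int_{0}^{\infty} - \frac{5}{a^{2} + t^{2}} \, dt = - \frac{5 \pi}{2 a}.$$

Differentiating under the integral sign with respect to $a$,
$$\frac{dJ}{da} = \int_{0}^{\infty} \frac{10 a}{\left(a^{2} + t^{2}\right)^{2}} \, dt = \frac{5 \pi}{2 a^{2}},$$
so $\int_{0}^{\infty} - \frac{5}{\left(a^{2} + t^{2}\right)^{2}} \, dt = - \frac{5 \pi}{4 a^{3}}$.

Repeating — each differentiation of $1/(t^2+a^2)^j$ produces $-2ja/(t^2+a^2)^{j+1}$ — and dividing through by $-2ja$ at each step yields, after $3$ differentiations in total,
$$\int_{0}^{\infty} - \frac{5}{\left(a^{2} + t^{2}\right)^{4}} \, dt = - \frac{25 \pi}{32 a^{7}}.$$

Setting $a = \frac{5}{6}$:
$$I = - \frac{8748 \pi}{3125}.$$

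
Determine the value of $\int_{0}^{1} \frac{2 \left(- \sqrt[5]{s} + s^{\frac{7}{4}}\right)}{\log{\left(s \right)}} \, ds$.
$- \log{\left(\frac{576}{3025} \right)}$

Replace the exponent $\frac{1}{5}$ by a parameter $a$: let $I(a) = \int_{0}^{1} \frac{2 \left(s^{\frac{7}{4}} - s^{a}\right)}{\log{\left(s \right)}} \, ds$.

Since $\dfrac{\partial}{\partial a}\,s^{a} = s^{a} \ln s$, the $\ln s$ in the denominator cancels and
$$\frac{dI}{da} = \int_{0}^{1} -2 s^{a} \, ds = -2 \left[\frac{s^{a+1}}{a+1}\right]_0^1 = - \frac{2}{a + 1}.$$

Integrating with respect to $a$ gives $I(a) = - \log{\left(\frac{16 \left(a + 1\right)^{2}}{121} \right)} + C$.

At $a = \frac{7}{4}$ the integrand is identically $0$, so $I(\frac{7}{4}) = 0$. The closed form gives $0$, hence $C = 0$.

Setting $a = \frac{1}{5}$:
$$I = - \log{\left(\frac{576}{3025} \right)}.$$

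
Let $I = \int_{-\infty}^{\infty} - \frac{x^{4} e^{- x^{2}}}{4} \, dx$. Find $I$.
$- \frac{3 \sqrt{\pi}}{16}$

Start from the elementary integral
$$J(a) = \int_{-\infty}^{\infty} - \frac{e^{- a x^{2}}}{4} \, dx = - \frac{\sqrt{\pi}}{4 \sqrt{a}}.$$

Differentiating under the integral sign brings down a factor of $(-x^2)$:
$$\frac{dJ}{da} = \int_{-\infty}^{\infty} \frac{x^{2} e^{- a x^{2}}}{4} \, dx = \frac{\sqrt{\pi}}{8 a^{\frac{3}{2}}}.$$

Repeating twice in total — each differentiation brings down another $(-x^2)$ — gives
$$\frac{d^{2}J}{da^{2}} = \int_{-\infty}^{\infty} - \frac{x^{4} e^{- a x^{2}}}{4} \, dx = - \frac{3 \sqrt{\pi}}{16 a^{\frac{5}{2}}},$$
and the integrand here is exactly the target integrand, so $I = - \frac{3 \sqrt{\pi}}{16 a^{\frac{5}{2}}}$.

Setting $a = 1$:
$$I = - \frac{3 \sqrt{\pi}}{16}.$$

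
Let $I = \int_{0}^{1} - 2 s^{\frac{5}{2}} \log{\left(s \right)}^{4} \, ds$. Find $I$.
$- \frac{1536}{16807}$

Begin with the known integral
$$J(a) = \int_{0}^{1} - 2 s^{a} \, ds = - \frac{2}{a + 1}.$$

Differentiating under the integral sign brings down a factor of $\ln s$:
$$\frac{dJ}{da} = \int_{0}^{1} - 2 s^{a} \log{\left(s \right)} \, ds = \frac{2}{\left(a + 1\right)^{2}}.$$

Repeating $4$ times in total — each differentiation brings down another $\ln s$ — gives
$$\frac{d^{4}J}{da^{4}} = \int_{0}^{1} - 2 s^{a} \log{\left(s \right)}^{4} \, ds = - \frac{48}{\left(a + 1\right)^{5}},$$
and the integrand here is exactly the target integrand, so $I = - \frac{48}{\left(a + 1\right)^{5}}$.

Setting $a = \frac{5}{2}$:
$$I = - \frac{1536}{16807}.$$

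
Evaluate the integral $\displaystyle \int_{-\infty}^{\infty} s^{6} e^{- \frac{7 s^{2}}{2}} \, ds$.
$\frac{15 \sqrt{14} \sqrt{\pi}}{2401}$

Start from the elementary integral
$$J(a) = \int_{-\infty}^{\infty} e^{- a s^{2}} \, ds = \frac{\sqrt{\pi}}{\sqrt{a}}.$$

Differentiating under the integral sign brings down a factor of $(-s^2)$:
$$\frac{dJ}{da} = \int_{-\infty}^{\infty} - s^{2} e^{- a s^{2}} \, ds = - \frac{\sqrt{\pi}}{2 a^{\frac{3}{2}}}.$$

Repeating $3$ times in total — each differentiation brings down another $(-s^2)$ — gives
$$\frac{d^{3}J}{da^{3}} = \int_{-\infty}^{\infty} - s^{6} e^{- a s^{2}} \, ds = - \frac{15 \sqrt{\pi}}{8 a^{\frac{7}{2}}},$$
and the integrand here is $(-1)^{3}$ times the target integrand, so $I = (-1)^{3}\,\frac{d^{3}J}{da^{3}} = \frac{15 \sqrt{\pi}}{8 a^{\frac{7}{2}}}$.

Setting $a = \frac{7}{2}$:
$$I = \frac{15 \sqrt{14} \sqrt{\pi}}{2401}.$$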